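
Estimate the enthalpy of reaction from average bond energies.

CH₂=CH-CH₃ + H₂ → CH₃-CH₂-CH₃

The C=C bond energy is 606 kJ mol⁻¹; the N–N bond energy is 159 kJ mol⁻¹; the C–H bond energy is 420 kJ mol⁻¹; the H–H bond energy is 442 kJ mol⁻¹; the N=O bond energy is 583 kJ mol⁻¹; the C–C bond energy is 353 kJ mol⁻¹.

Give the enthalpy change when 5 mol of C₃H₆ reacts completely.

ΔH = −725 kJ

Bonds broken (reactants):
  C–C: 1 × 353 = 353
  C–H: 6 × 420 = 2520
  C=C: 1 × 606 = 606
  H–H: 1 × 442 = 442
  Σ(broken) = 3921 kJ
Bonds formed (products):
  C–C: 2 × 353 = 706
  C–H: 8 × 420 = 3360
  Σ(formed) = 4066 kJ
ΔH = Σ(broken) − Σ(formed) = 3921 − 4066 = −145 kJ
For 5× the reaction as written: 5 × (−145) = −725 kJ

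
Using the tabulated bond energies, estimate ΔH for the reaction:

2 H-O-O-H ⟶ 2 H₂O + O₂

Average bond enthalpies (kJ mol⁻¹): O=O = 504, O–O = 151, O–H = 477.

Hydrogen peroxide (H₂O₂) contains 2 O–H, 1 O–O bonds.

ΔH ≈ −202 kJ

Bonds broken (reactants):
  O–H: 4 × 477 = 1908
  O–O: 2 × 151 = 302
  Σ(broken) = 2210 kJ
Bonds formed (products):
  O–H: 4 × 477 = 1908
  O=O: 1 × 504 = 504
  Σ(formed) = 2412 kJ
ΔH = Σ(broken) − Σ(formed) = 2210 − 2412 = −202 kJ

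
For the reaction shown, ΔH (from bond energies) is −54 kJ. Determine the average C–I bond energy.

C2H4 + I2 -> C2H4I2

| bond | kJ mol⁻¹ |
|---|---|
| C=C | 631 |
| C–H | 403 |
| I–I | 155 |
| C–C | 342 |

Let D be the C–I bond energy.
Σ(broken) = 4×403 + 1×631 + 1×155 = 2398
Σ(formed) = 1×342 + 4×403 + 2×D = 1954 + 2D
ΔH = Σ(broken) − Σ(formed) = (2398) − (1954 + 2D) = +444 − 2D
Setting this equal to −54 kJ gives 2D = 498, so D = 249 kJ/mol.

D(C–I) ≈ 249 kJ/mol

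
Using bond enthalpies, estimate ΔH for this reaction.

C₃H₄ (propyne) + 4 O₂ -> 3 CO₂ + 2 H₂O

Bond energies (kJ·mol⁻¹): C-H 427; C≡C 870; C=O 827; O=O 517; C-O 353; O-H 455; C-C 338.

Bonds broken (reactants):
  C≡C: 1 × 870 = 870
  C-C: 1 × 338 = 338
  C-H: 4 × 427 = 1708
  O=O: 4 × 517 = 2068
  Σ(broken) = 4984 kJ
Bonds formed (products):
  C=O: 6 × 827 = 4962
  O-H: 4 × 455 = 1820
  Σ(formed) = 6782 kJ
ΔH = Σ(broken) − Σ(formed) = 4984 − 6782 = −1798 kJ

ΔH ≈ −1798 kJ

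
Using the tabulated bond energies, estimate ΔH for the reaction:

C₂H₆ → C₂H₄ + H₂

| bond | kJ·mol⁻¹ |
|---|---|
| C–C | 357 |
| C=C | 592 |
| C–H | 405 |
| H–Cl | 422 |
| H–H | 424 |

ΔH ≈ +151 kJ

Bonds broken (reactants):
  C–C: 1 × 357 = 357
  C–H: 6 × 405 = 2430
  Σ(broken) = 2787 kJ
Bonds formed (products):
  C–H: 4 × 405 = 1620
  C=C: 1 × 592 = 592
  H–H: 1 × 424 = 424
  Σ(formed) = 2636 kJ
ΔH = Σ(broken) − Σ(formed) = 2787 − 2636 = +151 kJ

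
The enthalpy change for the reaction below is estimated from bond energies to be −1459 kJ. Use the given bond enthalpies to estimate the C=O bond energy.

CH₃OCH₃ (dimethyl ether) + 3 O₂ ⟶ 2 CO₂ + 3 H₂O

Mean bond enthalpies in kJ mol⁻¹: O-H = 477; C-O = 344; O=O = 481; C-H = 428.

D(C=O) ≈ 824 kJ/mol

Let D be the C=O bond energy.
Σ(broken) = 6×428 + 2×344 + 3×481 = 4699
Σ(formed) = 4×D + 6×477 = 2862 + 4D
ΔH = Σ(broken) − Σ(formed) = (4699) − (2862 + 4D) = +1837 − 4D
Setting this equal to −1459 kJ gives 4D = 3296, so D = 824 kJ/mol.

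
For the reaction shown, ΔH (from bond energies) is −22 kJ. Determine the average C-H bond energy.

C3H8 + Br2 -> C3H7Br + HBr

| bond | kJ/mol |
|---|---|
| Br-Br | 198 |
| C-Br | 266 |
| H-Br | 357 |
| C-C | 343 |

Let D be the C-H bond energy.
Σ(broken) = 1×198 + 2×343 + 8×D = 884 + 8D
Σ(formed) = 1×266 + 2×343 + 7×D + 1×357 = 1309 + 7D
ΔH = Σ(broken) − Σ(formed) = (884 + 8D) − (1309 + 7D) = −425 + D
Setting this equal to −22 kJ gives D = 403 kJ/mol.

D(C-H) ≈ 403 kJ/mol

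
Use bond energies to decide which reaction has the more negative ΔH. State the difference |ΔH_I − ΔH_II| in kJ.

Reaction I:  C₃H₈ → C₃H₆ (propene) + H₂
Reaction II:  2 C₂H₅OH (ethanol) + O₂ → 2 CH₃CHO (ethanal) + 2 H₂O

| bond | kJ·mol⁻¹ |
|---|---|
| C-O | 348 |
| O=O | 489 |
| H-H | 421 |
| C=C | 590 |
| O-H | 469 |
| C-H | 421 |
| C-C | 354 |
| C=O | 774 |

Reaction I:
  Bonds broken (reactants):
    C-C: 2 × 354 = 708
    C-H: 8 × 421 = 3368
    Σ(broken) = 4076 kJ
  Bonds formed (products):
    C-C: 1 × 354 = 354
    C-H: 6 × 421 = 2526
    C=C: 1 × 590 = 590
    H-H: 1 × 421 = 421
    Σ(formed) = 3891 kJ
  ΔH_I = 4076 − 3891 = +185 kJ
Reaction II:
  Bonds broken (reactants):
    C-C: 2 × 354 = 708
    C-H: 10 × 421 = 4210
    C-O: 2 × 348 = 696
    O-H: 2 × 469 = 938
    O=O: 1 × 489 = 489
    Σ(broken) = 7041 kJ
  Bonds formed (products):
    C-C: 2 × 354 = 708
    C-H: 8 × 421 = 3368
    C=O: 2 × 774 = 1548
    O-H: 4 × 469 = 1876
    Σ(formed) = 7500 kJ
  ΔH_II = 7041 − 7500 = −459 kJ
ΔH_I − ΔH_II = +644 kJ, so reaction II has the more negative ΔH; |ΔH_I − ΔH_II| = 644 kJ.

Reaction II, by 644 kJ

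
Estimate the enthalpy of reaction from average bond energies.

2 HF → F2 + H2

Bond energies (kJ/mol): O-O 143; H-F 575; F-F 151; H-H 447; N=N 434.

ΔH ≈ +552 kJ

Bonds broken (reactants):
  H-F: 2 × 575 = 1150
  Σ(broken) = 1150 kJ
Bonds formed (products):
  F-F: 1 × 151 = 151
  H-H: 1 × 447 = 447
  Σ(formed) = 598 kJ
ΔH = Σ(broken) − Σ(formed) = 1150 − 598 = +552 kJ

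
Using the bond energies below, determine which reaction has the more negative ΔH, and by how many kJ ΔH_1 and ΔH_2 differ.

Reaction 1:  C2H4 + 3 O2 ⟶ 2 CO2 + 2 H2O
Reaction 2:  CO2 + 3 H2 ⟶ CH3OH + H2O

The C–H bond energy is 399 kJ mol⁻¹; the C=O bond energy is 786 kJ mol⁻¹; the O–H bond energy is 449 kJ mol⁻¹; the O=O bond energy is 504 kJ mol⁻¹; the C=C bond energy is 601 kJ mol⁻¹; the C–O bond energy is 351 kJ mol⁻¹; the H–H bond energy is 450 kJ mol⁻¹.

Reaction 1:
  Bonds broken (reactants):
    C–H: 4 × 399 = 1596
    C=C: 1 × 601 = 601
    O=O: 3 × 504 = 1512
    Σ(broken) = 3709 kJ
  Bonds formed (products):
    C=O: 4 × 786 = 3144
    O–H: 4 × 449 = 1796
    Σ(formed) = 4940 kJ
  ΔH_1 = 3709 − 4940 = −1231 kJ
Reaction 2:
  Bonds broken (reactants):
    C=O: 2 × 786 = 1572
    H–H: 3 × 450 = 1350
    Σ(broken) = 2922 kJ
  Bonds formed (products):
    C–H: 3 × 399 = 1197
    C–O: 1 × 351 = 351
    O–H: 3 × 449 = 1347
    Σ(formed) = 2895 kJ
  ΔH_2 = 2922 − 2895 = +27 kJ
ΔH_1 − ΔH_2 = −1258 kJ, so reaction 1 has the more negative ΔH; |ΔH_1 − ΔH_2| = 1258 kJ.

Reaction 1, by 1258 kJ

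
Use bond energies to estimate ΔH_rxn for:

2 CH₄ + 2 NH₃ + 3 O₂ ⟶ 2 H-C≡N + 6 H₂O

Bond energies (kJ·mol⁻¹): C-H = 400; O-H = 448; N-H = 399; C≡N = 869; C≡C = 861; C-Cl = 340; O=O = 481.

ΔH ≈ −877 kJ

Bonds broken (reactants):
  C-H: 8 × 400 = 3200
  N-H: 6 × 399 = 2394
  O=O: 3 × 481 = 1443
  Σ(broken) = 7037 kJ
Bonds formed (products):
  C≡N: 2 × 869 = 1738
  C-H: 2 × 400 = 800
  O-H: 12 × 448 = 5376
  Σ(formed) = 7914 kJ
ΔH = Σ(broken) − Σ(formed) = 7037 − 7914 = −877 kJ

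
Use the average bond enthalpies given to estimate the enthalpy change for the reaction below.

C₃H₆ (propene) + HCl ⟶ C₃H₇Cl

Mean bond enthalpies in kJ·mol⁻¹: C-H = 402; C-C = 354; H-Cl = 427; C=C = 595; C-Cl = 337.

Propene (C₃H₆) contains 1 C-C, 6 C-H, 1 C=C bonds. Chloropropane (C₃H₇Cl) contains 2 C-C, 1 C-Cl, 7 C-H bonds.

ΔH ≈ −71 kJ

Bonds broken (reactants):
  C-C: 1 × 354 = 354
  C-H: 6 × 402 = 2412
  C=C: 1 × 595 = 595
  H-Cl: 1 × 427 = 427
  Σ(broken) = 3788 kJ
Bonds formed (products):
  C-C: 2 × 354 = 708
  C-Cl: 1 × 337 = 337
  C-H: 7 × 402 = 2814
  Σ(formed) = 3859 kJ
ΔH = Σ(broken) − Σ(formed) = 3788 − 3859 = −71 kJ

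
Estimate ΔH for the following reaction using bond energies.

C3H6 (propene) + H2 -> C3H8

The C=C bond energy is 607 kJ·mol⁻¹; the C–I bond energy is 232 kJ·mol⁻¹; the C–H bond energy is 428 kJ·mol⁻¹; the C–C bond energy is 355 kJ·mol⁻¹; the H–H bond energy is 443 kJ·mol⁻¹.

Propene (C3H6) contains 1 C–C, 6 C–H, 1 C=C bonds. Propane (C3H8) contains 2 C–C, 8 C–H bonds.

Bonds broken (reactants):
  C–C: 1 × 355 = 355
  C–H: 6 × 428 = 2568
  C=C: 1 × 607 = 607
  H–H: 1 × 443 = 443
  Σ(broken) = 3973 kJ
Bonds formed (products):
  C–C: 2 × 355 = 710
  C–H: 8 × 428 = 3424
  Σ(formed) = 4134 kJ
ΔH = Σ(broken) − Σ(formed) = 3973 − 4134 = −161 kJ

ΔH ≈ −161 kJ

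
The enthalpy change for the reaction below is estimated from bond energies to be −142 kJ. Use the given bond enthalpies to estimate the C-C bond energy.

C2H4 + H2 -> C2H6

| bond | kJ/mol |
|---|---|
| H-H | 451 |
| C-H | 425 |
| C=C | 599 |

Let D be the C-C bond energy.
Σ(broken) = 4×425 + 1×599 + 1×451 = 2750
Σ(formed) = 1×D + 6×425 = 2550 + D
ΔH = Σ(broken) − Σ(formed) = (2750) − (2550 + D) = +200 − D
Setting this equal to −142 kJ gives D = 342 kJ/mol.

D(C-C) ≈ 342 kJ/mol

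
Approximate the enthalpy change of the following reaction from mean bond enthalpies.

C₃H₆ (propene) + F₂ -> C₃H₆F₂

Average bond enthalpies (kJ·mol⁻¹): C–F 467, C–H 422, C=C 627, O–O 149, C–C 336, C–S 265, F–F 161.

ΔH ≈ −482 kJ

Bonds broken (reactants):
  C–C: 1 × 336 = 336
  C–H: 6 × 422 = 2532
  C=C: 1 × 627 = 627
  F–F: 1 × 161 = 161
  Σ(broken) = 3656 kJ
Bonds formed (products):
  C–C: 2 × 336 = 672
  C–F: 2 × 467 = 934
  C–H: 6 × 422 = 2532
  Σ(formed) = 4138 kJ
ΔH = Σ(broken) − Σ(formed) = 3656 − 4138 = −482 kJ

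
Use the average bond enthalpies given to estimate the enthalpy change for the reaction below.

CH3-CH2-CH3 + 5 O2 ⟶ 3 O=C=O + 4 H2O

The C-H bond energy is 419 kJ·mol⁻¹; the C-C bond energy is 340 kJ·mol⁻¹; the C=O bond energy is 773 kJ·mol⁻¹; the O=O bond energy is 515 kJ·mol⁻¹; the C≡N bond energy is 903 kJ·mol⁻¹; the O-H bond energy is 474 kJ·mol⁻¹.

ΔH ≈ −1823 kJ

Bonds broken (reactants):
  C-C: 2 × 340 = 680
  C-H: 8 × 419 = 3352
  O=O: 5 × 515 = 2575
  Σ(broken) = 6607 kJ
Bonds formed (products):
  C=O: 6 × 773 = 4638
  O-H: 8 × 474 = 3792
  Σ(formed) = 8430 kJ
ΔH = Σ(broken) − Σ(formed) = 6607 − 8430 = −1823 kJ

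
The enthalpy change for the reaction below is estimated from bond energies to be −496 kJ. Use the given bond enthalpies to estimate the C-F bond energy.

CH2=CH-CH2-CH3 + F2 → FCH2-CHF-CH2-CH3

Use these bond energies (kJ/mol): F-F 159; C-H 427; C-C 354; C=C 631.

Let D be the C-F bond energy.
Σ(broken) = 2×354 + 8×427 + 1×631 + 1×159 = 4914
Σ(formed) = 3×354 + 2×D + 8×427 = 4478 + 2D
ΔH = Σ(broken) − Σ(formed) = (4914) − (4478 + 2D) = +436 − 2D
Setting this equal to −496 kJ gives 2D = 932, so D = 466 kJ/mol.

D(C-F) ≈ 466 kJ/mol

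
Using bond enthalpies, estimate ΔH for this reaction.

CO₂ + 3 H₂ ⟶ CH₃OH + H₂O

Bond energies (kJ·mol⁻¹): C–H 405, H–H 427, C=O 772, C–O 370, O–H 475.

ΔH ≈ −185 kJ

Bonds broken (reactants):
  C=O: 2 × 772 = 1544
  H–H: 3 × 427 = 1281
  Σ(broken) = 2825 kJ
Bonds formed (products):
  C–H: 3 × 405 = 1215
  C–O: 1 × 370 = 370
  O–H: 3 × 475 = 1425
  Σ(formed) = 3010 kJ
ΔH = Σ(broken) − Σ(formed) = 2825 − 3010 = −185 kJ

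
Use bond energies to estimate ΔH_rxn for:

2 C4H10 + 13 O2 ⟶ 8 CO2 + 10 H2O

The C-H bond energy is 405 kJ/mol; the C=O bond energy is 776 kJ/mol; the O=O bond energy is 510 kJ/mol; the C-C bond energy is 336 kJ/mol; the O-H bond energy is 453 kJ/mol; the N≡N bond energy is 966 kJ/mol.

Bonds broken (reactants):
  C-C: 6 × 336 = 2016
  C-H: 20 × 405 = 8100
  O=O: 13 × 510 = 6630
  Σ(broken) = 16746 kJ
Bonds formed (products):
  C=O: 16 × 776 = 12416
  O-H: 20 × 453 = 9060
  Σ(formed) = 21476 kJ
ΔH = Σ(broken) − Σ(formed) = 16746 − 21476 = −4730 kJ

ΔH ≈ −4730 kJ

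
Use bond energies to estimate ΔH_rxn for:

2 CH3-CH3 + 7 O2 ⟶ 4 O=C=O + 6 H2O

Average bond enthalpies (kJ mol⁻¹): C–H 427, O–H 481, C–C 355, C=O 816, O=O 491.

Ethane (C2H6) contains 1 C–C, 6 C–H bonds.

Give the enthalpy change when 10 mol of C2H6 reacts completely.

ΔH = −15145 kJ

Bonds broken (reactants):
  C–C: 2 × 355 = 710
  C–H: 12 × 427 = 5124
  O=O: 7 × 491 = 3437
  Σ(broken) = 9271 kJ
Bonds formed (products):
  C=O: 8 × 816 = 6528
  O–H: 12 × 481 = 5772
  Σ(formed) = 12300 kJ
ΔH = Σ(broken) − Σ(formed) = 9271 − 12300 = −3029 kJ
For 5× the reaction as written: 5 × (−3029) = −15145 kJ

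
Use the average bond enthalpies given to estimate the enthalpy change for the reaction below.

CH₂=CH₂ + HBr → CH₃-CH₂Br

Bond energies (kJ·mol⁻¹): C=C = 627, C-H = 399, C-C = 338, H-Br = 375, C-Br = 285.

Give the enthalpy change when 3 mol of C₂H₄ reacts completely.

ΔH = −60 kJ

Bonds broken (reactants):
  C-H: 4 × 399 = 1596
  C=C: 1 × 627 = 627
  H-Br: 1 × 375 = 375
  Σ(broken) = 2598 kJ
Bonds formed (products):
  C-Br: 1 × 285 = 285
  C-C: 1 × 338 = 338
  C-H: 5 × 399 = 1995
  Σ(formed) = 2618 kJ
ΔH = Σ(broken) − Σ(formed) = 2598 − 2618 = −20 kJ
For 3× the reaction as written: 3 × (−20) = −60 kJ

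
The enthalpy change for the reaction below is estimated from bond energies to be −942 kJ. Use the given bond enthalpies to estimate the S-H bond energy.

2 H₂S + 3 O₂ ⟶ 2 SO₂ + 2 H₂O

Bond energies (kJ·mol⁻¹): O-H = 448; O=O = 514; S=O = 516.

D(S-H) ≈ 343 kJ/mol

Let D be the S-H bond energy.
Σ(broken) = 3×514 + 4×D = 1542 + 4D
Σ(formed) = 4×448 + 4×516 = 3856
ΔH = Σ(broken) − Σ(formed) = (1542 + 4D) − (3856) = −2314 + 4D
Setting this equal to −942 kJ gives 4D = 1372, so D = 343 kJ/mol.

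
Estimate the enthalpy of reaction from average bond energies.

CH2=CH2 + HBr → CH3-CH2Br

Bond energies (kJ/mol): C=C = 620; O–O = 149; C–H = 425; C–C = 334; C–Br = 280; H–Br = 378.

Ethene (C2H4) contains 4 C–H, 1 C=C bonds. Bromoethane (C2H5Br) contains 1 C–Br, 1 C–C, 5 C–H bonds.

Bonds broken (reactants):
  C–H: 4 × 425 = 1700
  C=C: 1 × 620 = 620
  H–Br: 1 × 378 = 378
  Σ(broken) = 2698 kJ
Bonds formed (products):
  C–Br: 1 × 280 = 280
  C–C: 1 × 334 = 334
  C–H: 5 × 425 = 2125
  Σ(formed) = 2739 kJ
ΔH = Σ(broken) − Σ(formed) = 2698 − 2739 = −41 kJ

ΔH ≈ −41 kJ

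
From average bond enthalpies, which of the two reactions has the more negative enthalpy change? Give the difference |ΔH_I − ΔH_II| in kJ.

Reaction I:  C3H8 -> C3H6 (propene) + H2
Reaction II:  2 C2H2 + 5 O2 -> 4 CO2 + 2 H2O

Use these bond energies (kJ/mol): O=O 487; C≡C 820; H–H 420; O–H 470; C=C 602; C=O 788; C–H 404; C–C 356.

Reaction II, by 2635 kJ

Reaction I:
  Bonds broken (reactants):
    C–C: 2 × 356 = 712
    C–H: 8 × 404 = 3232
    Σ(broken) = 3944 kJ
  Bonds formed (products):
    C–C: 1 × 356 = 356
    C–H: 6 × 404 = 2424
    C=C: 1 × 602 = 602
    H–H: 1 × 420 = 420
    Σ(formed) = 3802 kJ
  ΔH_I = 3944 − 3802 = +142 kJ
Reaction II:
  Bonds broken (reactants):
    C≡C: 2 × 820 = 1640
    C–H: 4 × 404 = 1616
    O=O: 5 × 487 = 2435
    Σ(broken) = 5691 kJ
  Bonds formed (products):
    C=O: 8 × 788 = 6304
    O–H: 4 × 470 = 1880
    Σ(formed) = 8184 kJ
  ΔH_II = 5691 − 8184 = −2493 kJ
ΔH_I − ΔH_II = +2635 kJ, so reaction II has the more negative ΔH; |ΔH_I − ΔH_II| = 2635 kJ.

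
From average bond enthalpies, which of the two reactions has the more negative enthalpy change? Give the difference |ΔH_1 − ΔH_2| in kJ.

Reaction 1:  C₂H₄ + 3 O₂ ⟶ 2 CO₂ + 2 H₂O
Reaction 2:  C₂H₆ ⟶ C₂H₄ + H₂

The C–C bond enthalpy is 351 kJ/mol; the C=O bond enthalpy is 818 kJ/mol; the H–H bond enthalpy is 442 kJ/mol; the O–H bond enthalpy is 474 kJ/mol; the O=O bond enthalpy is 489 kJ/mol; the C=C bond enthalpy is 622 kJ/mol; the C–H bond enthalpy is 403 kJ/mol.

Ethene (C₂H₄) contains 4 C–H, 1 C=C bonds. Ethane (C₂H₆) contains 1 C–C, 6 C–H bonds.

Reaction 1:
  Bonds broken (reactants):
    C–H: 4 × 403 = 1612
    C=C: 1 × 622 = 622
    O=O: 3 × 489 = 1467
    Σ(broken) = 3701 kJ
  Bonds formed (products):
    C=O: 4 × 818 = 3272
    O–H: 4 × 474 = 1896
    Σ(formed) = 5168 kJ
  ΔH_1 = 3701 − 5168 = −1467 kJ
Reaction 2:
  Bonds broken (reactants):
    C–C: 1 × 351 = 351
    C–H: 6 × 403 = 2418
    Σ(broken) = 2769 kJ
  Bonds formed (products):
    C–H: 4 × 403 = 1612
    C=C: 1 × 622 = 622
    H–H: 1 × 442 = 442
    Σ(formed) = 2676 kJ
  ΔH_2 = 2769 − 2676 = +93 kJ
ΔH_1 − ΔH_2 = −1560 kJ, so reaction 1 has the more negative ΔH; |ΔH_1 − ΔH_2| = 1560 kJ.

Reaction 1, by 1560 kJ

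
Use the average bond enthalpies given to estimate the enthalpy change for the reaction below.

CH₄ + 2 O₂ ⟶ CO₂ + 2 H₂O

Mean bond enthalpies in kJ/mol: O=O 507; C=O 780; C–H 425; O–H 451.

ΔH ≈ −650 kJ

Bonds broken (reactants):
  C–H: 4 × 425 = 1700
  O=O: 2 × 507 = 1014
  Σ(broken) = 2714 kJ
Bonds formed (products):
  C=O: 2 × 780 = 1560
  O–H: 4 × 451 = 1804
  Σ(formed) = 3364 kJ
ΔH = Σ(broken) − Σ(formed) = 2714 − 3364 = −650 kJ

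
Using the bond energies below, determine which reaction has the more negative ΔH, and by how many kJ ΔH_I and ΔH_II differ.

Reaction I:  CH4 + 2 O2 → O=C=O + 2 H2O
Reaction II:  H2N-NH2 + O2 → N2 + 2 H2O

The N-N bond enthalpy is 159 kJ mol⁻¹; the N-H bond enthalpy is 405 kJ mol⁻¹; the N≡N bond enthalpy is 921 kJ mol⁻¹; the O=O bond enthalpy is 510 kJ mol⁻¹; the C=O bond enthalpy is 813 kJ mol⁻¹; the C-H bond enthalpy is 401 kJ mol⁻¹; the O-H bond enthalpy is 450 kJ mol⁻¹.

Reaction I:
  Bonds broken (reactants):
    C-H: 4 × 401 = 1604
    O=O: 2 × 510 = 1020
    Σ(broken) = 2624 kJ
  Bonds formed (products):
    C=O: 2 × 813 = 1626
    O-H: 4 × 450 = 1800
    Σ(formed) = 3426 kJ
  ΔH_I = 2624 − 3426 = −802 kJ
Reaction II:
  Bonds broken (reactants):
    N-H: 4 × 405 = 1620
    N-N: 1 × 159 = 159
    O=O: 1 × 510 = 510
    Σ(broken) = 2289 kJ
  Bonds formed (products):
    N≡N: 1 × 921 = 921
    O-H: 4 × 450 = 1800
    Σ(formed) = 2721 kJ
  ΔH_II = 2289 − 2721 = −432 kJ
ΔH_I − ΔH_II = −370 kJ, so reaction I has the more negative ΔH; |ΔH_I − ΔH_II| = 370 kJ.

Reaction I, by 370 kJ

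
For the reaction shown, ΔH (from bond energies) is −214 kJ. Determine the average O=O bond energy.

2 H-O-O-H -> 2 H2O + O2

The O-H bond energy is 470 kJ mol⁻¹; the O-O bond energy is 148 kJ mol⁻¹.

Let D be the O=O bond energy.
Σ(broken) = 4×470 + 2×148 = 2176
Σ(formed) = 4×470 + 1×D = 1880 + D
ΔH = Σ(broken) − Σ(formed) = (2176) − (1880 + D) = +296 − D
Setting this equal to −214 kJ gives D = 510 kJ/mol.

D(O=O) ≈ 510 kJ/mol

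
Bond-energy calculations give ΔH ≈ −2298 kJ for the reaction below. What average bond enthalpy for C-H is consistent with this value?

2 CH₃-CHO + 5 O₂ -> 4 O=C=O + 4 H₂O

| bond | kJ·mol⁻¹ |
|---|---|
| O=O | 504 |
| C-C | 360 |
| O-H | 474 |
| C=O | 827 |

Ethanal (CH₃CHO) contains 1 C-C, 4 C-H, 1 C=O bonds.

D(C-H) ≈ 402 kJ/mol

Let D be the C-H bond energy.
Σ(broken) = 2×360 + 8×D + 2×827 + 5×504 = 4894 + 8D
Σ(formed) = 8×827 + 8×474 = 10408
ΔH = Σ(broken) − Σ(formed) = (4894 + 8D) − (10408) = −5514 + 8D
Setting this equal to −2298 kJ gives 8D = 3216, so D = 402 kJ/mol.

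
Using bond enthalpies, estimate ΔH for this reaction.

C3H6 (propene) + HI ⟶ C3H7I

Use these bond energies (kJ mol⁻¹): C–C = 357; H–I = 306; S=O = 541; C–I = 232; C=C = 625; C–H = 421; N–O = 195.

ΔH ≈ −79 kJ

Bonds broken (reactants):
  C–C: 1 × 357 = 357
  C–H: 6 × 421 = 2526
  C=C: 1 × 625 = 625
  H–I: 1 × 306 = 306
  Σ(broken) = 3814 kJ
Bonds formed (products):
  C–C: 2 × 357 = 714
  C–H: 7 × 421 = 2947
  C–I: 1 × 232 = 232
  Σ(formed) = 3893 kJ
ΔH = Σ(broken) − Σ(formed) = 3814 − 3893 = −79 kJ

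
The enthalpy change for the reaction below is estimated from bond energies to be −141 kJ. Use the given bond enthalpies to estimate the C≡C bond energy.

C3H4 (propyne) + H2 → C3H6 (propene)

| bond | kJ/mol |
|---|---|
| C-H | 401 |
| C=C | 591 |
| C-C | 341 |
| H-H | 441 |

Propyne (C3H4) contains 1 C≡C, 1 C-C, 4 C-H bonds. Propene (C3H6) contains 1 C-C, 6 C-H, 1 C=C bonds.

D(C≡C) ≈ 811 kJ/mol

Let D be the C≡C bond energy.
Σ(broken) = 1×D + 1×341 + 4×401 + 1×441 = 2386 + D
Σ(formed) = 1×341 + 6×401 + 1×591 = 3338
ΔH = Σ(broken) − Σ(formed) = (2386 + D) − (3338) = −952 + D
Setting this equal to −141 kJ gives D = 811 kJ/mol.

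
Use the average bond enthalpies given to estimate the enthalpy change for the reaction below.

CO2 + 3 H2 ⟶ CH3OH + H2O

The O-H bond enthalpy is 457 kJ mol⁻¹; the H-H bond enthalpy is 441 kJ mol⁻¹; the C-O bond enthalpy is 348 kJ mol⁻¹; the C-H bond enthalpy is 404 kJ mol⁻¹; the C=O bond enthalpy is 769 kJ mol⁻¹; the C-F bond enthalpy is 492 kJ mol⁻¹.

ΔH ≈ −70 kJ

Bonds broken (reactants):
  C=O: 2 × 769 = 1538
  H-H: 3 × 441 = 1323
  Σ(broken) = 2861 kJ
Bonds formed (products):
  C-H: 3 × 404 = 1212
  C-O: 1 × 348 = 348
  O-H: 3 × 457 = 1371
  Σ(formed) = 2931 kJ
ΔH = Σ(broken) − Σ(formed) = 2861 − 2931 = −70 kJ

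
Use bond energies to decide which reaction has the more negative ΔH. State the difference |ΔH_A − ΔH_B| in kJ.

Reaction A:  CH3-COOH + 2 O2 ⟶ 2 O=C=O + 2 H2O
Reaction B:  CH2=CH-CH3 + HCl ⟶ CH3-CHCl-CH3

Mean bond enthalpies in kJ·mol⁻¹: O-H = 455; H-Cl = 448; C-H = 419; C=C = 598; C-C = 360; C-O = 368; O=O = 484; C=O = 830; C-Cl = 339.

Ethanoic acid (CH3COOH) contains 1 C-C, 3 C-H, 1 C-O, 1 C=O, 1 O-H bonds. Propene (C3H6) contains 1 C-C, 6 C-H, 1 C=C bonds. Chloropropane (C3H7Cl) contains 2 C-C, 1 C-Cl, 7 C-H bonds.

Reaction A, by 830 kJ

Reaction A:
  Bonds broken (reactants):
    C-C: 1 × 360 = 360
    C-H: 3 × 419 = 1257
    C-O: 1 × 368 = 368
    C=O: 1 × 830 = 830
    O-H: 1 × 455 = 455
    O=O: 2 × 484 = 968
    Σ(broken) = 4238 kJ
  Bonds formed (products):
    C=O: 4 × 830 = 3320
    O-H: 4 × 455 = 1820
    Σ(formed) = 5140 kJ
  ΔH_A = 4238 − 5140 = −902 kJ
Reaction B:
  Bonds broken (reactants):
    C-C: 1 × 360 = 360
    C-H: 6 × 419 = 2514
    C=C: 1 × 598 = 598
    H-Cl: 1 × 448 = 448
    Σ(broken) = 3920 kJ
  Bonds formed (products):
    C-C: 2 × 360 = 720
    C-Cl: 1 × 339 = 339
    C-H: 7 × 419 = 2933
    Σ(formed) = 3992 kJ
  ΔH_B = 3920 − 3992 = −72 kJ
ΔH_A − ΔH_B = −830 kJ, so reaction A has the more negative ΔH; |ΔH_A − ΔH_B| = 830 kJ.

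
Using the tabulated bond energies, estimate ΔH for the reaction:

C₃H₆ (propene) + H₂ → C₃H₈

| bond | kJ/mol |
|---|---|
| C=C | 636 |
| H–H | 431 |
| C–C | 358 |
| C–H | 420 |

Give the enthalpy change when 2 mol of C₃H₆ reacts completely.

ΔH = −262 kJ

Bonds broken (reactants):
  C–C: 1 × 358 = 358
  C–H: 6 × 420 = 2520
  C=C: 1 × 636 = 636
  H–H: 1 × 431 = 431
  Σ(broken) = 3945 kJ
Bonds formed (products):
  C–C: 2 × 358 = 716
  C–H: 8 × 420 = 3360
  Σ(formed) = 4076 kJ
ΔH = Σ(broken) − Σ(formed) = 3945 − 4076 = −131 kJ
For 2× the reaction as written: 2 × (−131) = −262 kJ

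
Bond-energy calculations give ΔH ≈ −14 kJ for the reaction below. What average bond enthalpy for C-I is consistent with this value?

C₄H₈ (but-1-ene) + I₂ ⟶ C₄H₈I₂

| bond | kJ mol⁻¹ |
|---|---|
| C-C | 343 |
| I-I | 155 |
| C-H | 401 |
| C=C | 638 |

D(C-I) ≈ 232 kJ/mol

Let D be the C-I bond energy.
Σ(broken) = 2×343 + 8×401 + 1×638 + 1×155 = 4687
Σ(formed) = 3×343 + 8×401 + 2×D = 4237 + 2D
ΔH = Σ(broken) − Σ(formed) = (4687) − (4237 + 2D) = +450 − 2D
Setting this equal to −14 kJ gives 2D = 464, so D = 232 kJ/mol.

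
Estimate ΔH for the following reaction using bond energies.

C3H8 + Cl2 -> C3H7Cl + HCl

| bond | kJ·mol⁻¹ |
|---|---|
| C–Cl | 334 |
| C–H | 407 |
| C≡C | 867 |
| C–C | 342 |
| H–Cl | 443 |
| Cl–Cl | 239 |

ΔH ≈ −131 kJ

Bonds broken (reactants):
  C–C: 2 × 342 = 684
  C–H: 8 × 407 = 3256
  Cl–Cl: 1 × 239 = 239
  Σ(broken) = 4179 kJ
Bonds formed (products):
  C–C: 2 × 342 = 684
  C–Cl: 1 × 334 = 334
  C–H: 7 × 407 = 2849
  H–Cl: 1 × 443 = 443
  Σ(formed) = 4310 kJ
ΔH = Σ(broken) − Σ(formed) = 4179 − 4310 = −131 kJ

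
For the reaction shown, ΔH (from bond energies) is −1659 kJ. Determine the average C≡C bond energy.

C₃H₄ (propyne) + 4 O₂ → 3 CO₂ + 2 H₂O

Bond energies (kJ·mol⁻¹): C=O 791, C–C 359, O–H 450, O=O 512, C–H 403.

Let D be the C≡C bond energy.
Σ(broken) = 1×D + 1×359 + 4×403 + 4×512 = 4019 + D
Σ(formed) = 6×791 + 4×450 = 6546
ΔH = Σ(broken) − Σ(formed) = (4019 + D) − (6546) = −2527 + D
Setting this equal to −1659 kJ gives D = 868 kJ/mol.

D(C≡C) ≈ 868 kJ/mol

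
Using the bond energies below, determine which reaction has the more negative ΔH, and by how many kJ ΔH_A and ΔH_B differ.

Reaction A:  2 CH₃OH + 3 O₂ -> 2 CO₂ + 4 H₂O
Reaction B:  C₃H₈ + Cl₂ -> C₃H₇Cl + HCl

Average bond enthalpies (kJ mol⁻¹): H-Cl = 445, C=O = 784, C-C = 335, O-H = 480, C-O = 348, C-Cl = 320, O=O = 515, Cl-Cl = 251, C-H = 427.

Reaction A:
  Bonds broken (reactants):
    C-H: 6 × 427 = 2562
    C-O: 2 × 348 = 696
    O-H: 2 × 480 = 960
    O=O: 3 × 515 = 1545
    Σ(broken) = 5763 kJ
  Bonds formed (products):
    C=O: 4 × 784 = 3136
    O-H: 8 × 480 = 3840
    Σ(formed) = 6976 kJ
  ΔH_A = 5763 − 6976 = −1213 kJ
Reaction B:
  Bonds broken (reactants):
    C-C: 2 × 335 = 670
    C-H: 8 × 427 = 3416
    Cl-Cl: 1 × 251 = 251
    Σ(broken) = 4337 kJ
  Bonds formed (products):
    C-C: 2 × 335 = 670
    C-Cl: 1 × 320 = 320
    C-H: 7 × 427 = 2989
    H-Cl: 1 × 445 = 445
    Σ(formed) = 4424 kJ
  ΔH_B = 4337 − 4424 = −87 kJ
ΔH_A − ΔH_B = −1126 kJ, so reaction A has the more negative ΔH; |ΔH_A − ΔH_B| = 1126 kJ.

Reaction A, by 1126 kJ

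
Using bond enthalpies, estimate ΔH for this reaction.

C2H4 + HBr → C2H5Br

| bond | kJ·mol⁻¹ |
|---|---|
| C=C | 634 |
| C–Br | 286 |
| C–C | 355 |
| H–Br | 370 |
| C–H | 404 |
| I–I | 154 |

Bonds broken (reactants):
  C–H: 4 × 404 = 1616
  C=C: 1 × 634 = 634
  H–Br: 1 × 370 = 370
  Σ(broken) = 2620 kJ
Bonds formed (products):
  C–Br: 1 × 286 = 286
  C–C: 1 × 355 = 355
  C–H: 5 × 404 = 2020
  Σ(formed) = 2661 kJ
ΔH = Σ(broken) − Σ(formed) = 2620 − 2661 = −41 kJ

ΔH ≈ −41 kJ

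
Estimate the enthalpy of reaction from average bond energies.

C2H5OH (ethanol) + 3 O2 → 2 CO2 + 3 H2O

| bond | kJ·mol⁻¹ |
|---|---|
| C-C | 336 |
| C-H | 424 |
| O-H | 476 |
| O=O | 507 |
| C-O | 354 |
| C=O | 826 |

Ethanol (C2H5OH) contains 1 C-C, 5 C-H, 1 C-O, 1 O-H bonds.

Bonds broken (reactants):
  C-C: 1 × 336 = 336
  C-H: 5 × 424 = 2120
  C-O: 1 × 354 = 354
  O-H: 1 × 476 = 476
  O=O: 3 × 507 = 1521
  Σ(broken) = 4807 kJ
Bonds formed (products):
  C=O: 4 × 826 = 3304
  O-H: 6 × 476 = 2856
  Σ(formed) = 6160 kJ
ΔH = Σ(broken) − Σ(formed) = 4807 − 6160 = −1353 kJ

ΔH ≈ −1353 kJ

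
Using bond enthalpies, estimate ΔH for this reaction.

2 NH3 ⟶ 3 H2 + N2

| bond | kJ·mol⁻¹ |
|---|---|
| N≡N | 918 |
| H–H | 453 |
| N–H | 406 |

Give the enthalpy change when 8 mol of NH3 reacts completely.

ΔH = +636 kJ

Bonds broken (reactants):
  N–H: 6 × 406 = 2436
  Σ(broken) = 2436 kJ
Bonds formed (products):
  H–H: 3 × 453 = 1359
  N≡N: 1 × 918 = 918
  Σ(formed) = 2277 kJ
ΔH = Σ(broken) − Σ(formed) = 2436 − 2277 = +159 kJ
For 4× the reaction as written: 4 × (+159) = +636 kJ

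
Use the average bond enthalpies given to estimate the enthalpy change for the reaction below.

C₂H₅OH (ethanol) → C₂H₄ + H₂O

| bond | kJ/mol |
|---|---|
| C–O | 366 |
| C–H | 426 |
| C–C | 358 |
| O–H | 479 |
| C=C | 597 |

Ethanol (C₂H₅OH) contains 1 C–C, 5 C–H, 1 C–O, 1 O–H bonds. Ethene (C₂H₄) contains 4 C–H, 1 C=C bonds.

ΔH ≈ +74 kJ

Bonds broken (reactants):
  C–C: 1 × 358 = 358
  C–H: 5 × 426 = 2130
  C–O: 1 × 366 = 366
  O–H: 1 × 479 = 479
  Σ(broken) = 3333 kJ
Bonds formed (products):
  C–H: 4 × 426 = 1704
  C=C: 1 × 597 = 597
  O–H: 2 × 479 = 958
  Σ(formed) = 3259 kJ
ΔH = Σ(broken) − Σ(formed) = 3333 − 3259 = +74 kJ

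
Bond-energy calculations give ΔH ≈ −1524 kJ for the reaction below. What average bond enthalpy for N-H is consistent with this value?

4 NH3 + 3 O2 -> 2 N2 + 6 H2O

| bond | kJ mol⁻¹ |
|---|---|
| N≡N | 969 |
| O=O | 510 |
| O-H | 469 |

Let D be the N-H bond energy.
Σ(broken) = 12×D + 3×510 = 1530 + 12D
Σ(formed) = 2×969 + 12×469 = 7566
ΔH = Σ(broken) − Σ(formed) = (1530 + 12D) − (7566) = −6036 + 12D
Setting this equal to −1524 kJ gives 12D = 4512, so D = 376 kJ/mol.

D(N-H) ≈ 376 kJ/mol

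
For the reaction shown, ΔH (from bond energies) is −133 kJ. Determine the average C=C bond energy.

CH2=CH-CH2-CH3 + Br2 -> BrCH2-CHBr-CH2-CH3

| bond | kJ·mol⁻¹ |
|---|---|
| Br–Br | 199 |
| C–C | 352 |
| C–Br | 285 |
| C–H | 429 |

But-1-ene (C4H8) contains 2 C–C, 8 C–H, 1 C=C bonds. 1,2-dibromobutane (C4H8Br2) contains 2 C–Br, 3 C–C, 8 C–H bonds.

Let D be the C=C bond energy.
Σ(broken) = 1×199 + 2×352 + 8×429 + 1×D = 4335 + D
Σ(formed) = 2×285 + 3×352 + 8×429 = 5058
ΔH = Σ(broken) − Σ(formed) = (4335 + D) − (5058) = −723 + D
Setting this equal to −133 kJ gives D = 590 kJ/mol.

D(C=C) ≈ 590 kJ/mol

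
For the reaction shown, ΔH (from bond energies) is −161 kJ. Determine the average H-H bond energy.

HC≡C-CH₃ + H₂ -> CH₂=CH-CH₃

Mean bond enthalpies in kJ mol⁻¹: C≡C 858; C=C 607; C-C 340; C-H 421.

Let D be the H-H bond energy.
Σ(broken) = 1×858 + 1×340 + 4×421 + 1×D = 2882 + D
Σ(formed) = 1×340 + 6×421 + 1×607 = 3473
ΔH = Σ(broken) − Σ(formed) = (2882 + D) − (3473) = −591 + D
Setting this equal to −161 kJ gives D = 430 kJ/mol.

D(H-H) ≈ 430 kJ/mol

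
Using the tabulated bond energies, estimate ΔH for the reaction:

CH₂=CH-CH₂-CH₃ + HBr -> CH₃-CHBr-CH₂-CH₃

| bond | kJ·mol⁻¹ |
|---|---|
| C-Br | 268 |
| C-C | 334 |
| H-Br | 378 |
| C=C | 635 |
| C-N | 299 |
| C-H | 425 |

ΔH ≈ −14 kJ

Bonds broken (reactants):
  C-C: 2 × 334 = 668
  C-H: 8 × 425 = 3400
  C=C: 1 × 635 = 635
  H-Br: 1 × 378 = 378
  Σ(broken) = 5081 kJ
Bonds formed (products):
  C-Br: 1 × 268 = 268
  C-C: 3 × 334 = 1002
  C-H: 9 × 425 = 3825
  Σ(formed) = 5095 kJ
ΔH = Σ(broken) − Σ(formed) = 5081 − 5095 = −14 kJ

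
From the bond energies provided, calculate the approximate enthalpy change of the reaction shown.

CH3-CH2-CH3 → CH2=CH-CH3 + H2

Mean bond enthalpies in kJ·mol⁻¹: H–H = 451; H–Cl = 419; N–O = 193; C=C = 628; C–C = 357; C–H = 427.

ΔH ≈ +132 kJ

Bonds broken (reactants):
  C–C: 2 × 357 = 714
  C–H: 8 × 427 = 3416
  Σ(broken) = 4130 kJ
Bonds formed (products):
  C–C: 1 × 357 = 357
  C–H: 6 × 427 = 2562
  C=C: 1 × 628 = 628
  H–H: 1 × 451 = 451
  Σ(formed) = 3998 kJ
ΔH = Σ(broken) − Σ(formed) = 4130 − 3998 = +132 kJ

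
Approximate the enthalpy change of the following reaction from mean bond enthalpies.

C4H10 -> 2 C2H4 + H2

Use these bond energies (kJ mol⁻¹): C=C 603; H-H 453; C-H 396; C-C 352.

Bonds broken (reactants):
  C-C: 3 × 352 = 1056
  C-H: 10 × 396 = 3960
  Σ(broken) = 5016 kJ
Bonds formed (products):
  C-H: 8 × 396 = 3168
  C=C: 2 × 603 = 1206
  H-H: 1 × 453 = 453
  Σ(formed) = 4827 kJ
ΔH = Σ(broken) − Σ(formed) = 5016 − 4827 = +189 kJ

ΔH ≈ +189 kJ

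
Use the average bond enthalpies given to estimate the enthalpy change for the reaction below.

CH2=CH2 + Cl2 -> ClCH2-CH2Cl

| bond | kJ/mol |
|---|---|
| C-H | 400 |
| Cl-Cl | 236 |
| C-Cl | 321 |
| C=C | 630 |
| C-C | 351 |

ΔH ≈ −127 kJ

Bonds broken (reactants):
  C-H: 4 × 400 = 1600
  C=C: 1 × 630 = 630
  Cl-Cl: 1 × 236 = 236
  Σ(broken) = 2466 kJ
Bonds formed (products):
  C-C: 1 × 351 = 351
  C-Cl: 2 × 321 = 642
  C-H: 4 × 400 = 1600
  Σ(formed) = 2593 kJ
ΔH = Σ(broken) − Σ(formed) = 2466 − 2593 = −127 kJ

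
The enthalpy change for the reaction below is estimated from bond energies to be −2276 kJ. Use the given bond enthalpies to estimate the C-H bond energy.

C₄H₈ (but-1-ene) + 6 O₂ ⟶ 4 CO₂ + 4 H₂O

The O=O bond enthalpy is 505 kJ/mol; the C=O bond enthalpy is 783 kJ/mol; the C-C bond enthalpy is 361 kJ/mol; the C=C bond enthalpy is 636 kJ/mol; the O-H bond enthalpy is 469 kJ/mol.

Let D be the C-H bond energy.
Σ(broken) = 2×361 + 8×D + 1×636 + 6×505 = 4388 + 8D
Σ(formed) = 8×783 + 8×469 = 10016
ΔH = Σ(broken) − Σ(formed) = (4388 + 8D) − (10016) = −5628 + 8D
Setting this equal to −2276 kJ gives 8D = 3352, so D = 419 kJ/mol.

D(C-H) ≈ 419 kJ/mol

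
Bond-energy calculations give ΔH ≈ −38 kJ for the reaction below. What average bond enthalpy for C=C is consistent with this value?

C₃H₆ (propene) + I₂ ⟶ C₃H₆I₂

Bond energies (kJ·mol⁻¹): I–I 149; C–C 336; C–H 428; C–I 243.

Let D be the C=C bond energy.
Σ(broken) = 1×336 + 6×428 + 1×D + 1×149 = 3053 + D
Σ(formed) = 2×336 + 6×428 + 2×243 = 3726
ΔH = Σ(broken) − Σ(formed) = (3053 + D) − (3726) = −673 + D
Setting this equal to −38 kJ gives D = 635 kJ/mol.

D(C=C) ≈ 635 kJ/mol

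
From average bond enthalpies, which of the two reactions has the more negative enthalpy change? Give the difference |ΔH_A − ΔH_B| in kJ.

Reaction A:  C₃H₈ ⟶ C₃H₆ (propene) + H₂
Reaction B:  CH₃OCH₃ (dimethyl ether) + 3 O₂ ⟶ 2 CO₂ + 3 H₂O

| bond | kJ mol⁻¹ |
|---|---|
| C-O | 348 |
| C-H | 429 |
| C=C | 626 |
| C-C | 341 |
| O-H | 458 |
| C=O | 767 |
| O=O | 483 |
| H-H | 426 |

Reaction B, by 1244 kJ

Reaction A:
  Bonds broken (reactants):
    C-C: 2 × 341 = 682
    C-H: 8 × 429 = 3432
    Σ(broken) = 4114 kJ
  Bonds formed (products):
    C-C: 1 × 341 = 341
    C-H: 6 × 429 = 2574
    C=C: 1 × 626 = 626
    H-H: 1 × 426 = 426
    Σ(formed) = 3967 kJ
  ΔH_A = 4114 − 3967 = +147 kJ
Reaction B:
  Bonds broken (reactants):
    C-H: 6 × 429 = 2574
    C-O: 2 × 348 = 696
    O=O: 3 × 483 = 1449
    Σ(broken) = 4719 kJ
  Bonds formed (products):
    C=O: 4 × 767 = 3068
    O-H: 6 × 458 = 2748
    Σ(formed) = 5816 kJ
  ΔH_B = 4719 − 5816 = −1097 kJ
ΔH_A − ΔH_B = +1244 kJ, so reaction B has the more negative ΔH; |ΔH_A − ΔH_B| = 1244 kJ.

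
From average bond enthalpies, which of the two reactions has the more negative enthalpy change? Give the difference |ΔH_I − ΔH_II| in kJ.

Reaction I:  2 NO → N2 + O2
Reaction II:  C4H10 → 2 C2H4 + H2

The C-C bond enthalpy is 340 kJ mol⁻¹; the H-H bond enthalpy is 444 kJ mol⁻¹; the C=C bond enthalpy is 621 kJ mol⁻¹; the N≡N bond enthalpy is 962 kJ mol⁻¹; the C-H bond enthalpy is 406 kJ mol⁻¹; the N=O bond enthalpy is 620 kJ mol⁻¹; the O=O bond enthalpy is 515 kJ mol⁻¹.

Reaction I, by 383 kJ

Reaction I:
  Bonds broken (reactants):
    N=O: 2 × 620 = 1240
    Σ(broken) = 1240 kJ
  Bonds formed (products):
    N≡N: 1 × 962 = 962
    O=O: 1 × 515 = 515
    Σ(formed) = 1477 kJ
  ΔH_I = 1240 − 1477 = −237 kJ
Reaction II:
  Bonds broken (reactants):
    C-C: 3 × 340 = 1020
    C-H: 10 × 406 = 4060
    Σ(broken) = 5080 kJ
  Bonds formed (products):
    C-H: 8 × 406 = 3248
    C=C: 2 × 621 = 1242
    H-H: 1 × 444 = 444
    Σ(formed) = 4934 kJ
  ΔH_II = 5080 − 4934 = +146 kJ
ΔH_I − ΔH_II = −383 kJ, so reaction I has the more negative ΔH; |ΔH_I − ΔH_II| = 383 kJ.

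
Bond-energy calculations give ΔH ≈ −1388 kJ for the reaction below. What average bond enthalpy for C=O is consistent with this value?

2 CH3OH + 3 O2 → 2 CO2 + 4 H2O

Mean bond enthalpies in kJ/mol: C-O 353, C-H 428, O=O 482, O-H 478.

D(C=O) ≈ 810 kJ/mol

Let D be the C=O bond energy.
Σ(broken) = 6×428 + 2×353 + 2×478 + 3×482 = 5676
Σ(formed) = 4×D + 8×478 = 3824 + 4D
ΔH = Σ(broken) − Σ(formed) = (5676) − (3824 + 4D) = +1852 − 4D
Setting this equal to −1388 kJ gives 4D = 3240, so D = 810 kJ/mol.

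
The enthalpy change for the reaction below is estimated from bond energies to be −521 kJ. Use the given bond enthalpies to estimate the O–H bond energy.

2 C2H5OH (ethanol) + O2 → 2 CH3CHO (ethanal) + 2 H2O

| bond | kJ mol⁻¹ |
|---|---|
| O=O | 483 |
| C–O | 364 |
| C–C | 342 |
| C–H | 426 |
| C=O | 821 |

Let D be the O–H bond energy.
Σ(broken) = 2×342 + 10×426 + 2×364 + 2×D + 1×483 = 6155 + 2D
Σ(formed) = 2×342 + 8×426 + 2×821 + 4×D = 5734 + 4D
ΔH = Σ(broken) − Σ(formed) = (6155 + 2D) − (5734 + 4D) = +421 − 2D
Setting this equal to −521 kJ gives 2D = 942, so D = 471 kJ/mol.

D(O–H) ≈ 471 kJ/mol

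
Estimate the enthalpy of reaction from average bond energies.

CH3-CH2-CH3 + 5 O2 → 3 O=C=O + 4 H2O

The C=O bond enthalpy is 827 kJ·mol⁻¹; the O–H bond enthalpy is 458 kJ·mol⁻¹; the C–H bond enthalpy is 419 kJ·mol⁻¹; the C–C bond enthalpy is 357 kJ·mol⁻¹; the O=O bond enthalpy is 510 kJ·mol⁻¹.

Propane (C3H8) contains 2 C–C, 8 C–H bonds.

Bonds broken (reactants):
  C–C: 2 × 357 = 714
  C–H: 8 × 419 = 3352
  O=O: 5 × 510 = 2550
  Σ(broken) = 6616 kJ
Bonds formed (products):
  C=O: 6 × 827 = 4962
  O–H: 8 × 458 = 3664
  Σ(formed) = 8626 kJ
ΔH = Σ(broken) − Σ(formed) = 6616 − 8626 = −2010 kJ

ΔH ≈ −2010 kJ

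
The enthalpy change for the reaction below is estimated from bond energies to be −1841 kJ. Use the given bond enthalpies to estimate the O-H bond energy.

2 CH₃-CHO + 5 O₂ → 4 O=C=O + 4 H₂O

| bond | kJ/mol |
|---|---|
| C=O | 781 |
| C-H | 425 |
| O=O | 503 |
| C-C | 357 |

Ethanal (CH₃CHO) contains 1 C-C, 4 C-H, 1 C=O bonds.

D(O-H) ≈ 473 kJ/mol

Let D be the O-H bond energy.
Σ(broken) = 2×357 + 8×425 + 2×781 + 5×503 = 8191
Σ(formed) = 8×781 + 8×D = 6248 + 8D
ΔH = Σ(broken) − Σ(formed) = (8191) − (6248 + 8D) = +1943 − 8D
Setting this equal to −1841 kJ gives 8D = 3784, so D = 473 kJ/mol.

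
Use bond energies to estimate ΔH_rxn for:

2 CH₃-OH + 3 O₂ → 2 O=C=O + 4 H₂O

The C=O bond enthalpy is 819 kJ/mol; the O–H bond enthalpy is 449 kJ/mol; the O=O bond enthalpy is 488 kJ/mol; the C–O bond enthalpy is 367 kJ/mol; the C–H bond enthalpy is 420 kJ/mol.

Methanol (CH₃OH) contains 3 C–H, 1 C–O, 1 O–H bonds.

ΔH ≈ −1252 kJ

Bonds broken (reactants):
  C–H: 6 × 420 = 2520
  C–O: 2 × 367 = 734
  O–H: 2 × 449 = 898
  O=O: 3 × 488 = 1464
  Σ(broken) = 5616 kJ
Bonds formed (products):
  C=O: 4 × 819 = 3276
  O–H: 8 × 449 = 3592
  Σ(formed) = 6868 kJ
ΔH = Σ(broken) − Σ(formed) = 5616 − 6868 = −1252 kJ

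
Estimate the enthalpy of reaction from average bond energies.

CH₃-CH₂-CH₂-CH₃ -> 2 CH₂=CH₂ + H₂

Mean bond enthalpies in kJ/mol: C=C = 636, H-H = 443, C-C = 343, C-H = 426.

ΔH ≈ +166 kJ

Bonds broken (reactants):
  C-C: 3 × 343 = 1029
  C-H: 10 × 426 = 4260
  Σ(broken) = 5289 kJ
Bonds formed (products):
  C-H: 8 × 426 = 3408
  C=C: 2 × 636 = 1272
  H-H: 1 × 443 = 443
  Σ(formed) = 5123 kJ
ΔH = Σ(broken) − Σ(formed) = 5289 − 5123 = +166 kJ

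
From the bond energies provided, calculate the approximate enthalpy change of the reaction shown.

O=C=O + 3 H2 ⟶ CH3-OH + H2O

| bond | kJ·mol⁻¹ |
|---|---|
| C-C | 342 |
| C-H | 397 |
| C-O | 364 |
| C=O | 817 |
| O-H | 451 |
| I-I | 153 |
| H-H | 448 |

Bonds broken (reactants):
  C=O: 2 × 817 = 1634
  H-H: 3 × 448 = 1344
  Σ(broken) = 2978 kJ
Bonds formed (products):
  C-H: 3 × 397 = 1191
  C-O: 1 × 364 = 364
  O-H: 3 × 451 = 1353
  Σ(formed) = 2908 kJ
ΔH = Σ(broken) − Σ(formed) = 2978 − 2908 = +70 kJ

ΔH ≈ +70 kJ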